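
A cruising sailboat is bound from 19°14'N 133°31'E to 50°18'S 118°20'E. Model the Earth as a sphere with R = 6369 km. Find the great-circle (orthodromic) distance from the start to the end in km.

Haversine: a = sin²(Δφ/2)+cos φ₁ cos φ₂ sin²(Δλ/2) = 0.33570;  σ = 2·atan2(√a,√(1−a))
σ = 70.816° → d = Rσ = 6369·1.23597 = 7872 km

7872 km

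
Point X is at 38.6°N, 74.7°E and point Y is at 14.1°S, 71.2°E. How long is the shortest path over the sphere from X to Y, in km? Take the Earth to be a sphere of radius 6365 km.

Haversine: a = sin²(Δφ/2)+cos φ₁ cos φ₂ sin²(Δλ/2) = 0.19771;  σ = 2·atan2(√a,√(1−a))
σ = 52.802° → d = Rσ = 6365·0.92156 = 5866 km

5866 km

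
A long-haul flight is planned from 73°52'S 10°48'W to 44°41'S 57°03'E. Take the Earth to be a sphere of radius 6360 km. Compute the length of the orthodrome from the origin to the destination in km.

cos σ = sin φ₁ sin φ₂ + cos φ₁ cos φ₂ cos Δλ
      = sin(-73.87°)sin(-44.68°) + cos(-73.87°)cos(-44.68°)cos(67.85°) = 0.7500
σ = 41.411° → d = Rσ = 6360·0.72276 = 4597 km

4597 km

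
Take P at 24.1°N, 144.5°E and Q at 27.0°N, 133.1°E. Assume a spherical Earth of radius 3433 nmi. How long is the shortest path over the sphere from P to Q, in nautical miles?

Haversine: a = sin²(Δφ/2)+cos φ₁ cos φ₂ sin²(Δλ/2) = 0.00866;  σ = 2·atan2(√a,√(1−a))
σ = 10.681° → d = Rσ = 3433·0.18643 = 640 nmi

640 nmi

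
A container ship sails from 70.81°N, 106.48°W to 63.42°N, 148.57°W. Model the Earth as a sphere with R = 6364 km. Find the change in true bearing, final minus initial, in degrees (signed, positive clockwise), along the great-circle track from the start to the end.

Initial bearing θ₁ = atan2(sin Δλ cos φ₂, cos φ₁ sin φ₂ − sin φ₁ cos φ₂ cos Δλ) = 266.25°
Final bearing θ₂ = (initial bearing from the destination back to the start) + 180° = 227.14°
Δθ = θ₂ − θ₁ = -39.1°

-39.1°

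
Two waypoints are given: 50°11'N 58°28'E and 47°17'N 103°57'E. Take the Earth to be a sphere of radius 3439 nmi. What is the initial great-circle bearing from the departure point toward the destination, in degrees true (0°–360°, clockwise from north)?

77.7°

N = sin Δλ·cos φ₂ = +0.4837;  D = cos φ₁ sin φ₂ − sin φ₁ cos φ₂ cos Δλ = +0.1051
initial course = atan2(N, D) = 77.74°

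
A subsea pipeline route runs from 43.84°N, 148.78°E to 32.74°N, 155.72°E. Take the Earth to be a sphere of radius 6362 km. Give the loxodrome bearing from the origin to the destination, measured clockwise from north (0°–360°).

Δψ = ln[tan(π/4+φ₂/2)/tan(π/4+φ₁/2)] = -0.2477
Δλ = +0.1211 rad (taken the short way round)
course = atan2(Δλ, Δψ) = 153.94°

153.9°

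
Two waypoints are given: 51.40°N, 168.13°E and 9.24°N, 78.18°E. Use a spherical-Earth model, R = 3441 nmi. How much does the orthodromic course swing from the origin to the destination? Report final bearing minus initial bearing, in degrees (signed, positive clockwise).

-56.8°

At departure: θ₁ = atan2(sin Δλ cos φ₂, cos φ₁ sin φ₂ − sin φ₁ cos φ₂ cos Δλ) = 275.76°
At arrival: θ₂ = atan2(sin Δλ cos φ₁, −cos φ₂ sin φ₁ + sin φ₂ cos φ₁ cos Δλ) = 218.97°
Δθ = θ₂ − θ₁ = -56.8°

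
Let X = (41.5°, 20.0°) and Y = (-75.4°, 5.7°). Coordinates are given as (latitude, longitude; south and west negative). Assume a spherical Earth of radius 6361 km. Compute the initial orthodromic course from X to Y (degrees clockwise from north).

θ = atan2( sin Δλ·cos φ₂ ,  cos φ₁ sin φ₂ − sin φ₁ cos φ₂ cos Δλ )
  = atan2(-0.0623, -0.8866) = 184.02°

184.0°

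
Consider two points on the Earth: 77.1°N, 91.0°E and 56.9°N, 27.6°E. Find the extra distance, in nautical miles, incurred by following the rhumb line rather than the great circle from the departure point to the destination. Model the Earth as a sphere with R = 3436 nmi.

Great circle: cos σ = sin φ₁ sin φ₂ + cos φ₁ cos φ₂ cos Δλ,  σ = 0.5132 rad → d_gc = 1763.4 nmi
Rhumb line: Δψ = -0.9664, q = Δφ/Δψ = 0.3648, d_rh = R√(Δφ²+q²Δλ²) = 1841.5 nmi
Excess = 1841.5 − 1763.4 = 78.1 ≈ 78 nmi

78 nmi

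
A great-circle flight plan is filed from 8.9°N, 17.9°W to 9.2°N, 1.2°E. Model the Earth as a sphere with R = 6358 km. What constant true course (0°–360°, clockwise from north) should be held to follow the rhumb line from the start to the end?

Δψ = ln[tan(π/4+φ₂/2)/tan(π/4+φ₁/2)] = +0.0053
Δλ = +0.3334 rad (taken the short way round)
course = atan2(Δλ, Δψ) = 89.09°

89.1°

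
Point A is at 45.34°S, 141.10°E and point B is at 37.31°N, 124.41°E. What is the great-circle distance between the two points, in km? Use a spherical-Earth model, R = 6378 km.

cos σ = sin φ₁ sin φ₂ + cos φ₁ cos φ₂ cos Δλ
      = sin(-45.34°)sin(37.31°) + cos(-45.34°)cos(37.31°)cos(-16.69°) = 0.1044
σ = 84.009° → d = Rσ = 6378·1.46623 = 9352 km

9352 km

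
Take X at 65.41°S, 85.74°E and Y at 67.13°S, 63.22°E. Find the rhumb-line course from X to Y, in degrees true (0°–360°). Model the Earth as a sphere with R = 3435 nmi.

259.2°

Meridional parts: M(φ₁)=-1.5235, M(φ₂)=-1.5981 → ΔM = -0.0746;  Δλ = -0.3930 rad
tan C = Δλ / ΔM = +5.2667 → C = 259.25°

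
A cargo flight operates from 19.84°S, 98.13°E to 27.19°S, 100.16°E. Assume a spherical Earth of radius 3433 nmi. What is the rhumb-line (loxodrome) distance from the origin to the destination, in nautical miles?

Δψ = ln[tan(π/4+φ₂/2)/tan(π/4+φ₁/2)] = -0.1400;  Δφ = -0.1283 rad,  Δλ = +0.0354 rad
q = Δφ/Δψ = 0.9161
d = R·√(Δφ² + q²Δλ²) = 3433·0.13232 = 454 nmi

454 nmi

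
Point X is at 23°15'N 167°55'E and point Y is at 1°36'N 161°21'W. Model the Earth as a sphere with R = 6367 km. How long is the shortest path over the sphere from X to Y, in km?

4092 km

cos σ = sin φ₁ sin φ₂ + cos φ₁ cos φ₂ cos Δλ
      = sin(23.25°)sin(1.60°) + cos(23.25°)cos(1.60°)cos(30.73°) = 0.8005
σ = 36.825° → d = Rσ = 6367·0.64272 = 4092 km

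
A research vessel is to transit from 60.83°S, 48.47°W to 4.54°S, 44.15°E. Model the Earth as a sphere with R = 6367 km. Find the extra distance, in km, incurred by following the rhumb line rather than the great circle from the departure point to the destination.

Great circle: cos σ = sin φ₁ sin φ₂ + cos φ₁ cos φ₂ cos Δλ,  σ = 1.5239 rad → d_gc = 9702.5 km
Rhumb line: Δψ = +1.2670, q = Δφ/Δψ = 0.7754, d_rh = R√(Δφ²+q²Δλ²) = 10140.2 km
Excess = 10140.2 − 9702.5 = 437.7 ≈ 438 km

438 km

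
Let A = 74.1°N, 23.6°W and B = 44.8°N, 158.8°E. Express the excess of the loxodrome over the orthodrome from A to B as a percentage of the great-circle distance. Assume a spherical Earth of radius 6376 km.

Great circle: σ = 1.0662 rad → d_gc = Rσ = 6798.1 km
Rhumb: Δφ = -0.5114, Δλ = -3.0997, Δψ = -1.0922, q = Δφ/Δψ = 0.4682 → d_rh = R√(Δφ²+q²Δλ²) = 9811.6 km
Excess = (9811.6 − 6798.1) / 6798.1 = 3013.5 / 6798.1 = 44.33% ≈ 44.3%

44.3%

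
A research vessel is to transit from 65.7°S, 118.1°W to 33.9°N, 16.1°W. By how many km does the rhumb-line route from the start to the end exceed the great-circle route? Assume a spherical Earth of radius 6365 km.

Great circle: cos σ = sin φ₁ sin φ₂ + cos φ₁ cos φ₂ cos Δλ,  σ = 2.1887 rad → d_gc = 13931.2 km
Rhumb line: Δψ = +2.1653, q = Δφ/Δψ = 0.8028, d_rh = R√(Δφ²+q²Δλ²) = 14324.1 km
Excess = 14324.1 − 13931.2 = 392.9 ≈ 393 km

393 km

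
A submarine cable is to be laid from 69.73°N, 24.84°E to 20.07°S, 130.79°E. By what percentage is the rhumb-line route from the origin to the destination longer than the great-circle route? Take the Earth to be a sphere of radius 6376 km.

5.1%

Great circle: σ = 1.9947 rad → d_gc = Rσ = 12718.3 km
Rhumb: Δφ = -1.5673, Δλ = +1.8492, Δψ = -2.0794, q = Δφ/Δψ = 0.7537 → d_rh = R√(Δφ²+q²Δλ²) = 13373.0 km
Excess = (13373.0 − 12718.3) / 12718.3 = 654.7 / 12718.3 = 5.148% ≈ 5.1%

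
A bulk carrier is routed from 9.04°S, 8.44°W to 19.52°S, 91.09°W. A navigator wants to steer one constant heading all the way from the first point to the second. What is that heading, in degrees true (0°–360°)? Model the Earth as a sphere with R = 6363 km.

262.5°

Δψ = ln[tan(π/4+φ₂/2)/tan(π/4+φ₁/2)] = -0.1890
Δλ = -1.4425 rad (taken the short way round)
course = atan2(Δλ, Δψ) = 262.53°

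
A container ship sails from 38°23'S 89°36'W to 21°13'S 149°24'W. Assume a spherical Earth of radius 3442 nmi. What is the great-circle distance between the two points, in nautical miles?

cos σ = sin φ₁ sin φ₂ + cos φ₁ cos φ₂ cos Δλ
      = sin(-38.38°)sin(-21.22°) + cos(-38.38°)cos(-21.22°)cos(-59.80°) = 0.5923
σ = 53.681° → d = Rσ = 3442·0.93690 = 3225 nmi

3225 nmi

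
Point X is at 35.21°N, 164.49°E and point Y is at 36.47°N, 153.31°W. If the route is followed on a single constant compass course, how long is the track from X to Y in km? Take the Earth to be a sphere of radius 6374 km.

3808 km

Δψ = ln[tan(π/4+φ₂/2)/tan(π/4+φ₁/2)] = +0.0271;  Δφ = +0.0220 rad,  Δλ = +0.7365 rad
q = Δφ/Δψ = 0.8106
d = R·√(Δφ² + q²Δλ²) = 6374·0.59745 = 3808 km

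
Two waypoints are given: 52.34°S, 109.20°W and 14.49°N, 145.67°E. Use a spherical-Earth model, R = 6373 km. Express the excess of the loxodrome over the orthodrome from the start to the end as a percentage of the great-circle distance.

2.8%

Great circle: σ = 1.9310 rad → d_gc = Rσ = 12306.3 km
Rhumb: Δφ = +1.1664, Δλ = -1.8349, Δψ = +1.3315, q = Δφ/Δψ = 0.8760 → d_rh = R√(Δφ²+q²Δλ²) = 12656.8 km
Excess = (12656.8 − 12306.3) / 12306.3 = 350.5 / 12306.3 = 2.848% ≈ 2.8%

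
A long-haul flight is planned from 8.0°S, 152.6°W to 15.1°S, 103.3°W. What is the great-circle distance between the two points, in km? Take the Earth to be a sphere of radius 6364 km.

5412 km

Haversine: a = sin²(Δφ/2)+cos φ₁ cos φ₂ sin²(Δλ/2) = 0.17014;  σ = 2·atan2(√a,√(1−a))
σ = 48.722° → d = Rσ = 6364·0.85036 = 5412 km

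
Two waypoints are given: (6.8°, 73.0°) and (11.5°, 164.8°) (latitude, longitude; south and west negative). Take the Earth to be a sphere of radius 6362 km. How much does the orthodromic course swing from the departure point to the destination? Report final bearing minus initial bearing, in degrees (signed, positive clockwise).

At departure: θ₁ = atan2(sin Δλ cos φ₂, cos φ₁ sin φ₂ − sin φ₁ cos φ₂ cos Δλ) = 78.37°
At arrival: θ₂ = atan2(sin Δλ cos φ₁, −cos φ₂ sin φ₁ + sin φ₂ cos φ₁ cos Δλ) = 97.02°
Δθ = θ₂ − θ₁ = +18.7°

+18.7°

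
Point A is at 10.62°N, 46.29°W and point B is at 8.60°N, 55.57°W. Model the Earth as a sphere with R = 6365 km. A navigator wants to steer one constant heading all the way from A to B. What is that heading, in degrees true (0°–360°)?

257.5°

Meridional parts: M(φ₁)=+0.1864, M(φ₂)=+0.1507 → ΔM = -0.0358;  Δλ = -0.1620 rad
tan C = Δλ / ΔM = +4.5293 → C = 257.55°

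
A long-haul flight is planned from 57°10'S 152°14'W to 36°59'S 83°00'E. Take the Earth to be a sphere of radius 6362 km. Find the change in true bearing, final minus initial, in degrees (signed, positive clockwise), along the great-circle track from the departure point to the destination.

At departure: θ₁ = atan2(sin Δλ cos φ₂, cos φ₁ sin φ₂ − sin φ₁ cos φ₂ cos Δλ) = 222.79°
At arrival: θ₂ = atan2(sin Δλ cos φ₁, −cos φ₂ sin φ₁ + sin φ₂ cos φ₁ cos Δλ) = 332.54°
Δθ = θ₂ − θ₁ = +109.8°

+109.8°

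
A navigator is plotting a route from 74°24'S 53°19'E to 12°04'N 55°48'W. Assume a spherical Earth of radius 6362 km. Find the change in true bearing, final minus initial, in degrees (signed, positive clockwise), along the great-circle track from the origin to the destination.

+89.9°

Initial bearing θ₁ = atan2(sin Δλ cos φ₂, cos φ₁ sin φ₂ − sin φ₁ cos φ₂ cos Δλ) = 254.73°
Final bearing θ₂ = (initial bearing from the destination back to the start) + 180° = 344.62°
Δθ = θ₂ − θ₁ = +89.9°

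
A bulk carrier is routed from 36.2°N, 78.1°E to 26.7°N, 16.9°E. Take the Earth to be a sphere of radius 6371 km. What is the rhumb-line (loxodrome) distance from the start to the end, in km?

5889 km

Δψ = ln[tan(π/4+φ₂/2)/tan(π/4+φ₁/2)] = -0.1947;  Δφ = -0.1658 rad,  Δλ = -1.0681 rad
q = Δφ/Δψ = 0.8514
d = R·√(Δφ² + q²Δλ²) = 6371·0.92439 = 5889 km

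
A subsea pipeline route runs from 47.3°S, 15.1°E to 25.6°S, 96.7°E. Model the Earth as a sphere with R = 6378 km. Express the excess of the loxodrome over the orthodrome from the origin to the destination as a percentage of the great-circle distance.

3.6%

Great circle: σ = 1.1518 rad → d_gc = Rσ = 7345.9 km
Rhumb: Δφ = +0.3787, Δλ = +1.4242, Δψ = +0.4769, q = Δφ/Δψ = 0.7942 → d_rh = R√(Δφ²+q²Δλ²) = 7607.9 km
Excess = (7607.9 − 7345.9) / 7345.9 = 262.0 / 7345.9 = 3.57% ≈ 3.6%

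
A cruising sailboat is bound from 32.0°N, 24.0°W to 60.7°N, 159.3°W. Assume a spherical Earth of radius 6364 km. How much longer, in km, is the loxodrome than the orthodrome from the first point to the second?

Great circle: cos σ = sin φ₁ sin φ₂ + cos φ₁ cos φ₂ cos Δλ,  σ = 1.4029 rad → d_gc = 8927.915 km
Rhumb line: Δψ = +0.7516, q = Δφ/Δψ = 0.6664, d_rh = R√(Δφ²+q²Δλ²) = 10510.406 km
Excess = 10510.406 − 8927.915 = 1582.491 ≈ 1582 km

1582 km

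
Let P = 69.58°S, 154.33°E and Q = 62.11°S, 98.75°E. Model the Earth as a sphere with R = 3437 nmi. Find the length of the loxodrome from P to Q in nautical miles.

1426 nmi

Δψ = ln[tan(π/4+φ₂/2)/tan(π/4+φ₁/2)] = +0.3211;  Δφ = +0.1304 rad,  Δλ = -0.9701 rad
q = Δφ/Δψ = 0.4060
d = R·√(Δφ² + q²Δλ²) = 3437·0.41487 = 1426 nmi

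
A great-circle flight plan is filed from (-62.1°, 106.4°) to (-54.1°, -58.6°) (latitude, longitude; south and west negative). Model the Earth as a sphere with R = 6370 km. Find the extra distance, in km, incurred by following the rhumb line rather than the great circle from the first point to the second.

2659 km

Great circle: cos σ = sin φ₁ sin φ₂ + cos φ₁ cos φ₂ cos Δλ,  σ = 1.1031 rad → d_gc = 7026.6 km
Rhumb line: Δψ = +0.2656, q = Δφ/Δψ = 0.5258, d_rh = R√(Δφ²+q²Δλ²) = 9686.0 km
Excess = 9686.0 − 7026.6 = 2659.4 ≈ 2659 km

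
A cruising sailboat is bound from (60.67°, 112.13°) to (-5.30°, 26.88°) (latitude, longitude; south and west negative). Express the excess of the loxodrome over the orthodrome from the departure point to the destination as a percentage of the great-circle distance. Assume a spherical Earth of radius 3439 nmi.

3.0%

Great circle: σ = 1.6109 rad → d_gc = Rσ = 5540.0 nmi
Rhumb: Δφ = -1.1514, Δλ = -1.4879, Δψ = -1.4332, q = Δφ/Δψ = 0.8034 → d_rh = R√(Δφ²+q²Δλ²) = 5707.6 nmi
Excess = (5707.6 − 5540.0) / 5540.0 = 167.6 / 5540.0 = 3.03% ≈ 3.0%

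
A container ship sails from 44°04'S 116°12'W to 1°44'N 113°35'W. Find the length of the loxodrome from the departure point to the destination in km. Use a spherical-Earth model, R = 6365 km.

5095 km

Rhumb course C = atan2(Δλ, Δψ) with Δψ = ln[tan(π/4+φ₂/2)/tan(π/4+φ₁/2)] = +0.8888, Δλ = +0.0457 → C = 2.94°
d = R·|Δφ| / |cos C| = 6365·0.79936 / 0.99868 = 5095 km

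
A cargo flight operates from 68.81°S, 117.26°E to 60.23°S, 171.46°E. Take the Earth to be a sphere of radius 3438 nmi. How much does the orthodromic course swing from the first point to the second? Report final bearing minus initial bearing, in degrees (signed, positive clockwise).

Initial bearing θ₁ = atan2(sin Δλ cos φ₂, cos φ₁ sin φ₂ − sin φ₁ cos φ₂ cos Δλ) = 96.09°
Final bearing θ₂ = (initial bearing from the destination back to the start) + 180° = 46.38°
Δθ = θ₂ − θ₁ = -49.7°

-49.7°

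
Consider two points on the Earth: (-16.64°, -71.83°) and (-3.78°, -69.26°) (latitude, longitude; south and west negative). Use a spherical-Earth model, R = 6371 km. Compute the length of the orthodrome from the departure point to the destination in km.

cos σ = sin φ₁ sin φ₂ + cos φ₁ cos φ₂ cos Δλ
      = sin(-16.64°)sin(-3.78°) + cos(-16.64°)cos(-3.78°)cos(2.57°) = 0.9740
σ = 13.105° → d = Rσ = 6371·0.22873 = 1457 km

1457 km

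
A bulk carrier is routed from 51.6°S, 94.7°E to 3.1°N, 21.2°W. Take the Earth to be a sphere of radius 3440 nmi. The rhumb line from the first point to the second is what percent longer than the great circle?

Great circle: σ = 1.8895 rad → d_gc = Rσ = 6499.8 nmi
Rhumb: Δφ = +0.9547, Δλ = -2.0228, Δψ = +1.1090, q = Δφ/Δψ = 0.8609 → d_rh = R√(Δφ²+q²Δλ²) = 6831.5 nmi
Excess = (6831.5 − 6499.8) / 6499.8 = 331.7 / 6499.8 = 5.10% ≈ 5.1%

5.1%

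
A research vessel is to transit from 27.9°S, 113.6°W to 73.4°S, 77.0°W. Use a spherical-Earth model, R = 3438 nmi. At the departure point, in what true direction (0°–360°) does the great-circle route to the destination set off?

167.0°

N = sin Δλ·cos φ₂ = +0.1703;  D = cos φ₁ sin φ₂ − sin φ₁ cos φ₂ cos Δλ = -0.7396
initial course = atan2(N, D) = 167.03°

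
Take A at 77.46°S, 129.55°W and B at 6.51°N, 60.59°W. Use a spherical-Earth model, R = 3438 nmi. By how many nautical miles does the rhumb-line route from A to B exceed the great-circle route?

Great circle: cos σ = sin φ₁ sin φ₂ + cos φ₁ cos φ₂ cos Δλ,  σ = 1.6040 rad → d_gc = 5514.64 nmi
Rhumb line: Δψ = +2.3223, q = Δφ/Δψ = 0.6311, d_rh = R√(Δφ²+q²Δλ²) = 5675.05 nmi
Excess = 5675.05 − 5514.64 = 160.41 ≈ 160 nmi

160 nmi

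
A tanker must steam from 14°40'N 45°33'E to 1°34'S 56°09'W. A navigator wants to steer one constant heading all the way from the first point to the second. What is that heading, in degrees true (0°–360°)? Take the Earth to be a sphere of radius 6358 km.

260.8°

Meridional parts: M(φ₁)=+0.2588, M(φ₂)=-0.0273 → ΔM = -0.2862;  Δλ = -1.7750 rad
tan C = Δλ / ΔM = +6.2026 → C = 260.84°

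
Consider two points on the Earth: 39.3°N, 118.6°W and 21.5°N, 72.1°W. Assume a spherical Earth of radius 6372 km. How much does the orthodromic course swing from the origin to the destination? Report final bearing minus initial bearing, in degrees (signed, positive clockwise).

+24.8°

At departure: θ₁ = atan2(sin Δλ cos φ₂, cos φ₁ sin φ₂ − sin φ₁ cos φ₂ cos Δλ) = 100.25°
At arrival: θ₂ = atan2(sin Δλ cos φ₁, −cos φ₂ sin φ₁ + sin φ₂ cos φ₁ cos Δλ) = 125.07°
Δθ = θ₂ − θ₁ = +24.8°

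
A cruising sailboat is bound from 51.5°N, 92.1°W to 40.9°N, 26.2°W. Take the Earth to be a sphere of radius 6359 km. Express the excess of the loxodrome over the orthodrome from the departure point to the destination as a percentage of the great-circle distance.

3.1%

Great circle: σ = 0.7890 rad → d_gc = Rσ = 5017.4 km
Rhumb: Δφ = -0.1850, Δλ = +1.1502, Δψ = -0.2685, q = Δφ/Δψ = 0.6890 → d_rh = R√(Δφ²+q²Δλ²) = 5174.8 km
Excess = (5174.8 − 5017.4) / 5017.4 = 157.4 / 5017.4 = 3.14% ≈ 3.1%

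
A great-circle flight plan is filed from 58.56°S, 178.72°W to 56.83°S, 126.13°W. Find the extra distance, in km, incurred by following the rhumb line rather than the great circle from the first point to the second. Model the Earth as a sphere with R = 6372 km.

Great circle: cos σ = sin φ₁ sin φ₂ + cos φ₁ cos φ₂ cos Δλ,  σ = 0.4788 rad → d_gc = 3051.1 km
Rhumb line: Δψ = +0.0565, q = Δφ/Δψ = 0.5343, d_rh = R√(Δφ²+q²Δλ²) = 3130.9 km
Excess = 3130.9 − 3051.1 = 79.8 ≈ 80 km

80 km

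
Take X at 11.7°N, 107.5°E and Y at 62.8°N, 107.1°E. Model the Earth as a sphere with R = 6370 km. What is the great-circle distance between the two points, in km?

5681 km

cos σ = sin φ₁ sin φ₂ + cos φ₁ cos φ₂ cos Δλ
      = sin(11.70°)sin(62.80°) + cos(11.70°)cos(62.80°)cos(-0.40°) = 0.6280
σ = 51.101° → d = Rσ = 6370·0.89188 = 5681 km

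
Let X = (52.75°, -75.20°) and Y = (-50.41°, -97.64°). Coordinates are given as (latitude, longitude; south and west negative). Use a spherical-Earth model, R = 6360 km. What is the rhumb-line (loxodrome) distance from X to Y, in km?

Rhumb course C = atan2(Δλ, Δψ) with Δψ = ln[tan(π/4+φ₂/2)/tan(π/4+φ₁/2)] = -2.1095, Δλ = -0.3917 → C = 190.52°
d = R·|Δφ| / |cos C| = 6360·1.80048 / 0.98320 = 11647 km

11647 km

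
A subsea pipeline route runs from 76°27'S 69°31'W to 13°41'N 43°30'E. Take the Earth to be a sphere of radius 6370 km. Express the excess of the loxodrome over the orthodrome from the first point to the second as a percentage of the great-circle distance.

8.0%

Great circle: σ = 1.8954 rad → d_gc = Rσ = 12074.0 km
Rhumb: Δφ = +1.5731, Δλ = +1.9725, Δψ = +2.3714, q = Δφ/Δψ = 0.6634 → d_rh = R√(Δφ²+q²Δλ²) = 13034.2 km
Excess = (13034.2 − 12074.0) / 12074.0 = 960.2 / 12074.0 = 7.953% ≈ 8.0%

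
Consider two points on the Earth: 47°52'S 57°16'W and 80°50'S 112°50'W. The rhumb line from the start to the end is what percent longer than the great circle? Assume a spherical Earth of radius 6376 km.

3.1%

Great circle: σ = 0.6558 rad → d_gc = Rσ = 4181.5 km
Rhumb: Δφ = -0.5754, Δλ = -0.9698, Δψ = -1.5697, q = Δφ/Δψ = 0.3666 → d_rh = R√(Δφ²+q²Δλ²) = 4312.3 km
Excess = (4312.3 − 4181.5) / 4181.5 = 130.8 / 4181.5 = 3.13% ≈ 3.1%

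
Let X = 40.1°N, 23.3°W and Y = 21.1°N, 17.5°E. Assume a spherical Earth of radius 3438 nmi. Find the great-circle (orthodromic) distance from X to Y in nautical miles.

Haversine: a = sin²(Δφ/2)+cos φ₁ cos φ₂ sin²(Δλ/2) = 0.11395;  σ = 2·atan2(√a,√(1−a))
σ = 39.457° → d = Rσ = 3438·0.68865 = 2368 nmi

2368 nmi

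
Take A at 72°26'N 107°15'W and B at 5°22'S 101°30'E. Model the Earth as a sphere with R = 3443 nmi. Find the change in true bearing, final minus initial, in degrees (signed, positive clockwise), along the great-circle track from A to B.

Initial bearing θ₁ = atan2(sin Δλ cos φ₂, cos φ₁ sin φ₂ − sin φ₁ cos φ₂ cos Δλ) = 329.22°
Final bearing θ₂ = (initial bearing from the destination back to the start) + 180° = 188.92°
Δθ = θ₂ − θ₁ = -140.3°

-140.3°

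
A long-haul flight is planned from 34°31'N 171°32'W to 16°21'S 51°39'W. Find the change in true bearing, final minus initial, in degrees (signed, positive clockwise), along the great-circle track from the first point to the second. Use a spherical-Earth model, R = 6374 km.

At departure: θ₁ = atan2(sin Δλ cos φ₂, cos φ₁ sin φ₂ − sin φ₁ cos φ₂ cos Δλ) = 87.32°
At arrival: θ₂ = atan2(sin Δλ cos φ₁, −cos φ₂ sin φ₁ + sin φ₂ cos φ₁ cos Δλ) = 120.94°
Δθ = θ₂ − θ₁ = +33.6°

+33.6°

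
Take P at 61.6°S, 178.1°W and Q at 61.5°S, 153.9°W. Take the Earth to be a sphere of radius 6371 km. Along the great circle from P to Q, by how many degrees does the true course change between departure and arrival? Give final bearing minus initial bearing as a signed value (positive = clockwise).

Initial bearing θ₁ = atan2(sin Δλ cos φ₂, cos φ₁ sin φ₂ − sin φ₁ cos φ₂ cos Δλ) = 100.18°
Final bearing θ₂ = (initial bearing from the destination back to the start) + 180° = 78.84°
Δθ = θ₂ − θ₁ = -21.3°

-21.3°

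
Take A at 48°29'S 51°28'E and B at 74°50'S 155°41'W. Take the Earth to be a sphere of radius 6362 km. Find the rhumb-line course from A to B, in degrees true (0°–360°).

Meridional parts: M(φ₁)=-0.9701, M(φ₂)=-2.0164 → ΔM = -1.0463;  Δλ = +2.6677 rad
tan C = Δλ / ΔM = -2.5497 → C = 111.41°

111.4°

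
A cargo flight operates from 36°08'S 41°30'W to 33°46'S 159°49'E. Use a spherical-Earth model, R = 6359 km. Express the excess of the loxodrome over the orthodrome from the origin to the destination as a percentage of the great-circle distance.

21.2%

Great circle: σ = 1.8731 rad → d_gc = Rσ = 11911.1 km
Rhumb: Δφ = +0.0413, Δλ = -2.7695, Δψ = +0.0504, q = Δφ/Δψ = 0.8195 → d_rh = R√(Δφ²+q²Δλ²) = 14435.7 km
Excess = (14435.7 − 11911.1) / 11911.1 = 2524.6 / 11911.1 = 21.20% ≈ 21.2%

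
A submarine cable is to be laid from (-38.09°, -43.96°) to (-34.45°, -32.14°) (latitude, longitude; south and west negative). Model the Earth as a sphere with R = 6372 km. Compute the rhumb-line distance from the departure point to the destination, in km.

1134 km

Δψ = ln[tan(π/4+φ₂/2)/tan(π/4+φ₁/2)] = +0.0788;  Δφ = +0.0635 rad,  Δλ = +0.2063 rad
q = Δφ/Δψ = 0.8060
d = R·√(Δφ² + q²Δλ²) = 6372·0.17799 = 1134 km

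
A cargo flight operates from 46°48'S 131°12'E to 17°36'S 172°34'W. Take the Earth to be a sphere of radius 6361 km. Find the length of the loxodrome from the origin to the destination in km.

Δψ = ln[tan(π/4+φ₂/2)/tan(π/4+φ₁/2)] = +0.6144;  Δφ = +0.5096 rad,  Δλ = +0.9815 rad
q = Δφ/Δψ = 0.8295
d = R·√(Δφ² + q²Δλ²) = 6361·0.96047 = 6110 km

6110 km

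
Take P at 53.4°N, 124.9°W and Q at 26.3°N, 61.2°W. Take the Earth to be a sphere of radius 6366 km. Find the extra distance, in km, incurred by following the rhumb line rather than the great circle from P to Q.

142 km

Great circle: cos σ = sin φ₁ sin φ₂ + cos φ₁ cos φ₂ cos Δλ,  σ = 0.9366 rad → d_gc = 5962.4 km
Rhumb line: Δψ = -0.6304, q = Δφ/Δψ = 0.7502, d_rh = R√(Δφ²+q²Δλ²) = 6104.2 km
Excess = 6104.2 − 5962.4 = 141.8 ≈ 142 km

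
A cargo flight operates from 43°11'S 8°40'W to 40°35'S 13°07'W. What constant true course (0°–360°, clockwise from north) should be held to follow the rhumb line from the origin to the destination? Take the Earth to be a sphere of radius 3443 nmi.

308.1°

Δψ = ln[tan(π/4+φ₂/2)/tan(π/4+φ₁/2)] = +0.0610
Δλ = -0.0777 rad (taken the short way round)
course = atan2(Δλ, Δψ) = 308.13°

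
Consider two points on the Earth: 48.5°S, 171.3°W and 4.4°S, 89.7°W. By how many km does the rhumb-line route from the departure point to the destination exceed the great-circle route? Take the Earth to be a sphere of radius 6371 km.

Great circle: cos σ = sin φ₁ sin φ₂ + cos φ₁ cos φ₂ cos Δλ,  σ = 1.4162 rad → d_gc = 9022.7 km
Rhumb line: Δψ = +0.8937, q = Δφ/Δψ = 0.8612, d_rh = R√(Δφ²+q²Δλ²) = 9225.6 km
Excess = 9225.6 − 9022.7 = 202.9 ≈ 203 km

203 km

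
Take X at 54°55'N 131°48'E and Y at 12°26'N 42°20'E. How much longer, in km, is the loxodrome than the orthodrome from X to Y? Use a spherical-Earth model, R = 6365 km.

364 km

Great circle: cos σ = sin φ₁ sin φ₂ + cos φ₁ cos φ₂ cos Δλ,  σ = 1.3884 rad → d_gc = 8837.0 km
Rhumb line: Δψ = -0.9330, q = Δφ/Δψ = 0.7947, d_rh = R√(Δφ²+q²Δλ²) = 9201.4 km
Excess = 9201.4 − 8837.0 = 364.4 ≈ 364 km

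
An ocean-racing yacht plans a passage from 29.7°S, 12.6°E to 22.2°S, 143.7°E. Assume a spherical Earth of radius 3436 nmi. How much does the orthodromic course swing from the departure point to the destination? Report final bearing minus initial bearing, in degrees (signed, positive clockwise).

-87.9°

At departure: θ₁ = atan2(sin Δλ cos φ₂, cos φ₁ sin φ₂ − sin φ₁ cos φ₂ cos Δλ) = 132.07°
At arrival: θ₂ = atan2(sin Δλ cos φ₁, −cos φ₂ sin φ₁ + sin φ₂ cos φ₁ cos Δλ) = 44.14°
Δθ = θ₂ − θ₁ = -87.9°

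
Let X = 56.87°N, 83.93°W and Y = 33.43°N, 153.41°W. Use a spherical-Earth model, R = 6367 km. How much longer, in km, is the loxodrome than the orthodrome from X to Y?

Great circle: cos σ = sin φ₁ sin φ₂ + cos φ₁ cos φ₂ cos Δλ,  σ = 0.9005 rad → d_gc = 5733.3 km
Rhumb line: Δψ = -0.5928, q = Δφ/Δψ = 0.6901, d_rh = R√(Δφ²+q²Δλ²) = 5930.9 km
Excess = 5930.9 − 5733.3 = 197.6 ≈ 198 km

198 km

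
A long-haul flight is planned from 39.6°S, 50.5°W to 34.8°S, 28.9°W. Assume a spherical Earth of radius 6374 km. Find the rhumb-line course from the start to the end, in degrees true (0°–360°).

74.4°

Meridional parts: M(φ₁)=-0.7538, M(φ₂)=-0.6486 → ΔM = +0.1052;  Δλ = +0.3770 rad
tan C = Δλ / ΔM = +3.5821 → C = 74.40°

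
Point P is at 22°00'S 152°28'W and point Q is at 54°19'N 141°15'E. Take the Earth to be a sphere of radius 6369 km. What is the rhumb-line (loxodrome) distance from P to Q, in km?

Rhumb course C = atan2(Δλ, Δψ) with Δψ = ln[tan(π/4+φ₂/2)/tan(π/4+φ₁/2)] = +1.5274, Δλ = -1.1569 → C = 322.86°
d = R·|Δφ| / |cos C| = 6369·1.33198 / 0.79715 = 10642 km

10642 km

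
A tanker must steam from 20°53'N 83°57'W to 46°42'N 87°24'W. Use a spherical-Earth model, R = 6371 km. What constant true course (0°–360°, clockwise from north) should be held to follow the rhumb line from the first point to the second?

353.8°

Δψ = ln[tan(π/4+φ₂/2)/tan(π/4+φ₁/2)] = +0.5511
Δλ = -0.0602 rad (taken the short way round)
course = atan2(Δλ, Δψ) = 353.77°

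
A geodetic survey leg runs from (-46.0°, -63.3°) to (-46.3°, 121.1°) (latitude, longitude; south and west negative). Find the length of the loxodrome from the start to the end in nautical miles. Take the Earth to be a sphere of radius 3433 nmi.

Δψ = ln[tan(π/4+φ₂/2)/tan(π/4+φ₁/2)] = -0.0076;  Δφ = -0.0052 rad,  Δλ = -3.0648 rad
q = Δφ/Δψ = 0.6928
d = R·√(Δφ² + q²Δλ²) = 3433·2.12321 = 7289 nmi

7289 nmi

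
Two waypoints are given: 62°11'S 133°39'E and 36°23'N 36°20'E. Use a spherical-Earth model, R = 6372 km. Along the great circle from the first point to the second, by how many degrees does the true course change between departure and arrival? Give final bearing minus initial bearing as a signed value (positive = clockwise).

Initial bearing θ₁ = atan2(sin Δλ cos φ₂, cos φ₁ sin φ₂ − sin φ₁ cos φ₂ cos Δλ) = 283.12°
Final bearing θ₂ = (initial bearing from the destination back to the start) + 180° = 325.63°
Δθ = θ₂ − θ₁ = +42.5°

+42.5°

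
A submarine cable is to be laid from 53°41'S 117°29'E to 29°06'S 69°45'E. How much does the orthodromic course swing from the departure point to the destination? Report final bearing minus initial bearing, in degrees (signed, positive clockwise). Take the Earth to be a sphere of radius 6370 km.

At departure: θ₁ = atan2(sin Δλ cos φ₂, cos φ₁ sin φ₂ − sin φ₁ cos φ₂ cos Δλ) = 286.01°
At arrival: θ₂ = atan2(sin Δλ cos φ₁, −cos φ₂ sin φ₁ + sin φ₂ cos φ₁ cos Δλ) = 319.34°
Δθ = θ₂ − θ₁ = +33.3°

+33.3°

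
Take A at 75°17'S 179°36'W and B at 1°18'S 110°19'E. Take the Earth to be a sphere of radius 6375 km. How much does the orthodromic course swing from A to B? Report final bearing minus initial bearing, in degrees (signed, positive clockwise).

+57.1°

At departure: θ₁ = atan2(sin Δλ cos φ₂, cos φ₁ sin φ₂ − sin φ₁ cos φ₂ cos Δλ) = 289.00°
At arrival: θ₂ = atan2(sin Δλ cos φ₁, −cos φ₂ sin φ₁ + sin φ₂ cos φ₁ cos Δλ) = 346.10°
Δθ = θ₂ − θ₁ = +57.1°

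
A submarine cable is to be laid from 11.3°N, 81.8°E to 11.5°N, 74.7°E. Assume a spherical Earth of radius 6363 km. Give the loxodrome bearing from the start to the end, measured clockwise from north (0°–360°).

Meridional parts: M(φ₁)=+0.1985, M(φ₂)=+0.2021 → ΔM = +0.0036;  Δλ = -0.1239 rad
tan C = Δλ / ΔM = -34.7996 → C = 271.65°

271.6°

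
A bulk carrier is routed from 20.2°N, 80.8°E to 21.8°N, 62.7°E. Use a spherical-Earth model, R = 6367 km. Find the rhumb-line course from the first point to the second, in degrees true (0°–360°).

Meridional parts: M(φ₁)=+0.3601, M(φ₂)=+0.3900 → ΔM = +0.0299;  Δλ = -0.3159 rad
tan C = Δλ / ΔM = -10.5607 → C = 275.41°

275.4°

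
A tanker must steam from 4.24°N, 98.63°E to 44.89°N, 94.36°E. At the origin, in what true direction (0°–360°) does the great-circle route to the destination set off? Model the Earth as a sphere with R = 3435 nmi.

355.4°

θ = atan2( sin Δλ·cos φ₂ ,  cos φ₁ sin φ₂ − sin φ₁ cos φ₂ cos Δλ )
  = atan2(-0.0527, +0.6516) = 355.37°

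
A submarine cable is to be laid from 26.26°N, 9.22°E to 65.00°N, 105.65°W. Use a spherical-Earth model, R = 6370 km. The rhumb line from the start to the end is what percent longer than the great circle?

11.4%

Great circle: σ = 1.3268 rad → d_gc = Rσ = 8451.6 km
Rhumb: Δφ = +0.6761, Δλ = -2.0049, Δψ = +1.0312, q = Δφ/Δψ = 0.6557 → d_rh = R√(Δφ²+q²Δλ²) = 9416.5 km
Excess = (9416.5 − 8451.6) / 8451.6 = 964.9 / 8451.6 = 11.42% ≈ 11.4%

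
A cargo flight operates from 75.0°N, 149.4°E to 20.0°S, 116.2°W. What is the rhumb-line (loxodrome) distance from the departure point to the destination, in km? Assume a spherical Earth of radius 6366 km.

Δψ = ln[tan(π/4+φ₂/2)/tan(π/4+φ₁/2)] = -2.3840;  Δφ = -1.6581 rad,  Δλ = +1.6476 rad
q = Δφ/Δψ = 0.6955
d = R·√(Δφ² + q²Δλ²) = 6366·2.01551 = 12831 km

12831 km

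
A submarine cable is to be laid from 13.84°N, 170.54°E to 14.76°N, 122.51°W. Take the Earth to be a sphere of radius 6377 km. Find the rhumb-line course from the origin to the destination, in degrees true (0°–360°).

Meridional parts: M(φ₁)=+0.2439, M(φ₂)=+0.2605 → ΔM = +0.0166;  Δλ = +1.1685 rad
tan C = Δλ / ΔM = +70.5161 → C = 89.19°

89.2°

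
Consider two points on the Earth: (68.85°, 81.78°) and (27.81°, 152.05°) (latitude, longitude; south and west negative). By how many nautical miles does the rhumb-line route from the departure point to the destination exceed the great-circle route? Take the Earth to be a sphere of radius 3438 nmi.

Great circle: cos σ = sin φ₁ sin φ₂ + cos φ₁ cos φ₂ cos Δλ,  σ = 0.9970 rad → d_gc = 3427.6 nmi
Rhumb line: Δψ = -1.1726, q = Δφ/Δψ = 0.6108, d_rh = R√(Δφ²+q²Δλ²) = 3563.4 nmi
Excess = 3563.4 − 3427.6 = 135.8 ≈ 136 nmi

136 nmi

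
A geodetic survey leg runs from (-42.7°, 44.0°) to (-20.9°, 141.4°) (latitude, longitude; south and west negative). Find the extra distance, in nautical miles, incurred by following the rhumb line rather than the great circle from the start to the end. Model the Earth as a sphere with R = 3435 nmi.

Great circle: cos σ = sin φ₁ sin φ₂ + cos φ₁ cos φ₂ cos Δλ,  σ = 1.4167 rad → d_gc = 4866.3 nmi
Rhumb line: Δψ = +0.4526, q = Δφ/Δψ = 0.8407, d_rh = R√(Δφ²+q²Δλ²) = 5080.4 nmi
Excess = 5080.4 − 4866.3 = 214.1 ≈ 214 nmi

214 nmi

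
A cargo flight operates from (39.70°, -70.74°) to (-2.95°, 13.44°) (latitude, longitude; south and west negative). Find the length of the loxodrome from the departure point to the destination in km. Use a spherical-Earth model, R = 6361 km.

9830 km

Δψ = ln[tan(π/4+φ₂/2)/tan(π/4+φ₁/2)] = -0.8076;  Δφ = -0.7444 rad,  Δλ = +1.4692 rad
q = Δφ/Δψ = 0.9217
d = R·√(Δφ² + q²Δλ²) = 6361·1.54531 = 9830 km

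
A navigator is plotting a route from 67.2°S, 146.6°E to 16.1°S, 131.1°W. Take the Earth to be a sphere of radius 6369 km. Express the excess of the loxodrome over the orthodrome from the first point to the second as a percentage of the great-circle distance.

Great circle: σ = 1.2603 rad → d_gc = Rσ = 8026.8 km
Rhumb: Δφ = +0.8919, Δλ = +1.4364, Δψ = +1.3165, q = Δφ/Δψ = 0.6774 → d_rh = R√(Δφ²+q²Δλ²) = 8406.8 km
Excess = (8406.8 − 8026.8) / 8026.8 = 380.0 / 8026.8 = 4.73% ≈ 4.7%

4.7%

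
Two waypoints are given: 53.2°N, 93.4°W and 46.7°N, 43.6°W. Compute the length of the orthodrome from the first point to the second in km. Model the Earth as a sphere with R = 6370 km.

cos σ = sin φ₁ sin φ₂ + cos φ₁ cos φ₂ cos Δλ
      = sin(53.20°)sin(46.70°) + cos(53.20°)cos(46.70°)cos(49.80°) = 0.8479
σ = 32.014° → d = Rσ = 6370·0.55875 = 3559 km

3559 km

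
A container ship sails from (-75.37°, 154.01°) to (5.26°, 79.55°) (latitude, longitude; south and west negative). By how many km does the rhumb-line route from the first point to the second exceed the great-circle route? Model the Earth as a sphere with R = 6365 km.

Great circle: cos σ = sin φ₁ sin φ₂ + cos φ₁ cos φ₂ cos Δλ,  σ = 1.5921 rad → d_gc = 10133.8 km
Rhumb line: Δψ = +2.1448, q = Δφ/Δψ = 0.6561, d_rh = R√(Δφ²+q²Δλ²) = 10473.2 km
Excess = 10473.2 − 10133.8 = 339.4 ≈ 339 km

339 km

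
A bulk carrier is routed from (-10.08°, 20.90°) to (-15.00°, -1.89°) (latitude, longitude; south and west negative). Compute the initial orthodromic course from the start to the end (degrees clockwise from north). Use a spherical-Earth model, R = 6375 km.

θ = atan2( sin Δλ·cos φ₂ ,  cos φ₁ sin φ₂ − sin φ₁ cos φ₂ cos Δλ )
  = atan2(-0.3742, -0.0990) = 255.18°

255.2°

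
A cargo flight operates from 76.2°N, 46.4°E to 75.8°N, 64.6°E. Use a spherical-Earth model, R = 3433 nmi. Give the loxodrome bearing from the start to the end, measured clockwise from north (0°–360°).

95.2°

Δψ = ln[tan(π/4+φ₂/2)/tan(π/4+φ₁/2)] = -0.0289
Δλ = +0.3176 rad (taken the short way round)
course = atan2(Δλ, Δψ) = 95.19°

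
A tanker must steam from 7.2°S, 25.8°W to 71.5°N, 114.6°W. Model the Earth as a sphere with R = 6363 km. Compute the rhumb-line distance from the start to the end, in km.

Δψ = ln[tan(π/4+φ₂/2)/tan(π/4+φ₁/2)] = +1.9409;  Δφ = +1.3736 rad,  Δλ = -1.5499 rad
q = Δφ/Δψ = 0.7077
d = R·√(Δφ² + q²Δλ²) = 6363·1.75778 = 11185 km

11185 km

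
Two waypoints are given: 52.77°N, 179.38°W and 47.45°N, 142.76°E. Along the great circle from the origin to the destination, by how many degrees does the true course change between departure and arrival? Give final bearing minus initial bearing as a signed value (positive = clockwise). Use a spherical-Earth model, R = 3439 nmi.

Initial bearing θ₁ = atan2(sin Δλ cos φ₂, cos φ₁ sin φ₂ − sin φ₁ cos φ₂ cos Δλ) = 272.84°
Final bearing θ₂ = (initial bearing from the destination back to the start) + 180° = 243.33°
Δθ = θ₂ − θ₁ = -29.5°

-29.5°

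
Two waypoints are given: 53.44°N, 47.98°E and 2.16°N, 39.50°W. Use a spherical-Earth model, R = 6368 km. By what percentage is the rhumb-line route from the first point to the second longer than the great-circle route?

Great circle: σ = 1.5143 rad → d_gc = Rσ = 9643.2 km
Rhumb: Δφ = -0.8950, Δλ = -1.5268, Δψ = -1.0700, q = Δφ/Δψ = 0.8365 → d_rh = R√(Δφ²+q²Δλ²) = 9931.2 km
Excess = (9931.2 − 9643.2) / 9643.2 = 288.0 / 9643.2 = 2.99% ≈ 3.0%

3.0%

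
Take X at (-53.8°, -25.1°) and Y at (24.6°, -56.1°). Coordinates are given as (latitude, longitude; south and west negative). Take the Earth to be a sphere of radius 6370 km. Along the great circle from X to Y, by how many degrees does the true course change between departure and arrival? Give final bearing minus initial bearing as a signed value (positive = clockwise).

+10.3°

Initial bearing θ₁ = atan2(sin Δλ cos φ₂, cos φ₁ sin φ₂ − sin φ₁ cos φ₂ cos Δλ) = 331.84°
Final bearing θ₂ = (initial bearing from the destination back to the start) + 180° = 342.15°
Δθ = θ₂ − θ₁ = +10.3°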